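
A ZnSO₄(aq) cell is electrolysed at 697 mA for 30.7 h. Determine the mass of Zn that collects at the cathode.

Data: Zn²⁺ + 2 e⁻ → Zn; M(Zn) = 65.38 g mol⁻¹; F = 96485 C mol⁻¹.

Q = I·t = 0.6970 A × 110520 s = 77030 C.
n(e⁻) = Q/F = 77030 / 96485 = 0.7984 mol.
Zn²⁺ + 2 e⁻ → Zn, so n(Zn) = n(e⁻)/2 = 0.3992 mol.
m = n·M = 0.3992 × 65.38 = 26.1 g.

26.1 g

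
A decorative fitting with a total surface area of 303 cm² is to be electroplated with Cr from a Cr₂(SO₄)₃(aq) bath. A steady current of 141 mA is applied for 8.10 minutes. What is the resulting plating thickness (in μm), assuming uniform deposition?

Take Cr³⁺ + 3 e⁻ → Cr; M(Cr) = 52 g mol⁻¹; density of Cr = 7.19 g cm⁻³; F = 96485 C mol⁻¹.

Q = I·t = 0.1410 × 486.00 = 68.53 C; n(e⁻) = 0.0007102 mol.
n(Cr) = n(e⁻)/3 = 0.0002367 mol, so m = 0.0002367 × 52 = 0.01231 g.
Volume = m/ρ = 0.01231 / 7.19 = 0.001712 cm³.
Thickness = V/A = 0.001712 / 303 = 5.65 × 10⁻⁶ cm = 0.0565 μm.

0.0565 μm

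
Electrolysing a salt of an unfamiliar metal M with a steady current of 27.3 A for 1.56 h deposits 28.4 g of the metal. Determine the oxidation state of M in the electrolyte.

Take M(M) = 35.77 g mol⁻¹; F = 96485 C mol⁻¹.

+2

Q = I·t = 27.30 A × 5616.0 s = 153300 C, so n(e⁻) = 153300/96485 = 1.589 mol.
n(M) deposited = 28.4 / 35.77 = 0.7940 mol.
Electrons per atom = n(e⁻)/n(M) = 1.589 / 0.7940 = 2.00 ≈ 2, so the ion is M²⁺.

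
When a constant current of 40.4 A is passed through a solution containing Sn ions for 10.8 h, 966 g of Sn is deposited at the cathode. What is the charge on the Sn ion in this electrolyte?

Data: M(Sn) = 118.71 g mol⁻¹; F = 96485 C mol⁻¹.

Q = I·t = 40.40 A × 38880 s = 1571000 C, so n(e⁻) = 1571000/96485 = 16.28 mol.
n(Sn) deposited = 966 / 118.71 = 8.137 mol.
Electrons per atom = n(e⁻)/n(Sn) = 16.28 / 8.137 = 2.00 ≈ 2, so the ion is Sn²⁺.

+2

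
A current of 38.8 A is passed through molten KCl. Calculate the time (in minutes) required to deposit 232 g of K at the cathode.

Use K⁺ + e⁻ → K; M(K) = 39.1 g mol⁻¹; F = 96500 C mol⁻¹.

246 min

n(K) = m/M = 232 / 39.1 = 5.934 mol.
Each K atom requires 1 electron, so n(e⁻) = 1 × 5.934 = 5.934 mol.
Q = n(e⁻)·F = 5.934 × 96500 = 572600 C.
t = Q/I = 572600 / 38.80 A = 14760 s = 246 min.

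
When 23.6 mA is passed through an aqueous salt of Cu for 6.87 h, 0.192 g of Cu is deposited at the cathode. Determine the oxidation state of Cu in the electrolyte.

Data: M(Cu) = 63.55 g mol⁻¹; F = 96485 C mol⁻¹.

Q = I·t = 0.02360 A × 24732 s = 583.7 C, so n(e⁻) = 583.7/96485 = 0.006049 mol.
n(Cu) deposited = 0.192 / 63.55 = 0.003021 mol.
Electrons per atom = n(e⁻)/n(Cu) = 0.006049 / 0.003021 = 2.00 ≈ 2, so the ion is Cu²⁺.

+2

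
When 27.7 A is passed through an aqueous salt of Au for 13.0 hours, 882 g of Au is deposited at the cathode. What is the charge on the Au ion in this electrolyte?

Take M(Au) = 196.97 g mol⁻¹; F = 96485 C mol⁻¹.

Q = I·t = 27.70 A × 46800 s = 1296000 C, so n(e⁻) = 1296000/96485 = 13.44 mol.
n(Au) deposited = 882 / 196.97 = 4.478 mol.
Electrons per atom = n(e⁻)/n(Au) = 13.44 / 4.478 = 3.00 ≈ 3, so the ion is Au³⁺.

+3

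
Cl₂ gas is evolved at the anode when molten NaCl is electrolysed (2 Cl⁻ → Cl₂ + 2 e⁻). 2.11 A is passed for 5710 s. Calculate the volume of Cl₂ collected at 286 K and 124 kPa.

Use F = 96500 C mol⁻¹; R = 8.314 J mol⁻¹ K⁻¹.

Q = I·t = 2.110 A × 5710.0 s = 12050 C.
n(e⁻) = Q/F = 12050 / 96500 = 0.1249 mol.
2 electrons are transferred per Cl₂ molecule, so n(Cl₂) = 0.1249 / 2 = 0.06243 mol.
V = nRT/P = (0.06243 × 8.314 × 286) / (124 × 10³ Pa) = 0.00120 m³ = 1.20 L.

1.20 L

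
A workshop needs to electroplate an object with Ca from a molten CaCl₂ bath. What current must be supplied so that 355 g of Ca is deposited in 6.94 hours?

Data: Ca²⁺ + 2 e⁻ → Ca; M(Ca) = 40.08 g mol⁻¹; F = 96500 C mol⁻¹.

68.4 A

n(Ca) = 355 / 40.08 = 8.857 mol.
n(e⁻) = 2 × 8.857 = 17.71 mol.
Q = n(e⁻)·F = 17.71 × 96500 = 1709000 C.
I = Q/t = 1709000 / 24984 s = 68.4 A.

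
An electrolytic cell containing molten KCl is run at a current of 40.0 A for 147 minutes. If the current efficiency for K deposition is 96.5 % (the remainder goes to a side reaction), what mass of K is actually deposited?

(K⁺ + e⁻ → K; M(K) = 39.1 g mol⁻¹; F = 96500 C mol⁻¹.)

138 g

Q = I·t = 40.00 × 8820.0 = 352800 C.
n(e⁻) = 352800/96500 = 3.656 mol; theoretically n(K) = 3.656/1 = 3.656 mol, m_theo = 142.9 g.
At 96.5 % efficiency, m_actual = 0.965 × 142.9 = 138 g.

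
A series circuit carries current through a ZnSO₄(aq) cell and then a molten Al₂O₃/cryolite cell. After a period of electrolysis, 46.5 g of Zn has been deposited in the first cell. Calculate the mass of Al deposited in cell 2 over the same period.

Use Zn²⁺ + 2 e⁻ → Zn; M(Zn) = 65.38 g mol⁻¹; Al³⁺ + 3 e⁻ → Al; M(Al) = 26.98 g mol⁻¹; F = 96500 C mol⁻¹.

12.8 g

n(Zn) = 46.5 / 65.38 = 0.7112 mol.
Since Zn²⁺ + 2 e⁻ → Zn, n(e⁻) passed = 2 × 0.7112 = 1.422 mol.
Cells in series carry the same charge, so the same 1.422 mol of electrons passes through cell 2.
Al³⁺ + 3 e⁻ → Al, so n(Al) = 1.422 / 3 = 0.4742 mol.
m(Al) = 0.4742 × 26.98 = 12.8 g.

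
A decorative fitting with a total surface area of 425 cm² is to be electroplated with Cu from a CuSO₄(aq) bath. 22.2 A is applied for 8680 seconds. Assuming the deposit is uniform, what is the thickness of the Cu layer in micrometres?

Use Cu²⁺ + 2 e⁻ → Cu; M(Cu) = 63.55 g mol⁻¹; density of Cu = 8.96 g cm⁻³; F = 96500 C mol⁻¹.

167 μm

Q = I·t = 22.20 × 8680.0 = 192700 C; n(e⁻) = 1.997 mol.
n(Cu) = n(e⁻)/2 = 0.9984 mol, so m = 0.9984 × 63.55 = 63.45 g.
Volume = m/ρ = 63.45 / 8.96 = 7.081 cm³.
Thickness = V/A = 7.081 / 425 = 0.0167 cm = 167 μm.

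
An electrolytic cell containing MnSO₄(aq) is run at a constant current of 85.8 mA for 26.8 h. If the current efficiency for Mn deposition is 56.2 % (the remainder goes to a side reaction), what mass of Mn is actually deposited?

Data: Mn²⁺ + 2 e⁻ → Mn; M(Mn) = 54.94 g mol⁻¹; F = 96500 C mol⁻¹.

Q = I·t = 0.08580 × 96480 = 8278 C.
n(e⁻) = 8278/96500 = 0.08578 mol; theoretically n(Mn) = 0.08578/2 = 0.04289 mol, m_theo = 2.356 g.
At 56.2 % efficiency, m_actual = 0.562 × 2.356 = 1.32 g.

1.32 g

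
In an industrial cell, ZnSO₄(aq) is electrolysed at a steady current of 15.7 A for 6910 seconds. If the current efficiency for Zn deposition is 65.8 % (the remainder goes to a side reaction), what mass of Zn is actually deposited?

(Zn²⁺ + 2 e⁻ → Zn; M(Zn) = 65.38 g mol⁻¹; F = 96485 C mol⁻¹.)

Q = I·t = 15.70 × 6910.0 = 108500 C.
n(e⁻) = 108500/96485 = 1.124 mol; theoretically n(Zn) = 1.124/2 = 0.5622 mol, m_theo = 36.76 g.
At 65.8 % efficiency, m_actual = 0.658 × 36.76 = 24.2 g.

24.2 g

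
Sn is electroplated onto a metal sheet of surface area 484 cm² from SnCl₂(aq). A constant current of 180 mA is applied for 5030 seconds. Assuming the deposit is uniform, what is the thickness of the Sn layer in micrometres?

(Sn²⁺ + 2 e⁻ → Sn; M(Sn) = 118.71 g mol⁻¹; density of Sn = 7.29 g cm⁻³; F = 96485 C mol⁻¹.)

1.58 μm

Q = I·t = 0.1800 × 5030.0 = 905.4 C; n(e⁻) = 0.009384 mol.
n(Sn) = n(e⁻)/2 = 0.004692 mol, so m = 0.004692 × 118.71 = 0.5570 g.
Volume = m/ρ = 0.5570 / 7.29 = 0.07640 cm³.
Thickness = V/A = 0.07640 / 484 = 1.58 × 10⁻⁴ cm = 1.58 μm.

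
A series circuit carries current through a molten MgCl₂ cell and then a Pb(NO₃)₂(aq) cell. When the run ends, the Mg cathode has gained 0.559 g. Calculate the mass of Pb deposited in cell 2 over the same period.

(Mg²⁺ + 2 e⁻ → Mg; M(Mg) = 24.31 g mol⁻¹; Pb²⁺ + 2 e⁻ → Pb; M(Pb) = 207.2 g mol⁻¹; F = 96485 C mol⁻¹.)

n(Mg) = 0.559 / 24.31 = 0.02299 mol.
Since Mg²⁺ + 2 e⁻ → Mg, n(e⁻) passed = 2 × 0.02299 = 0.04599 mol.
Cells in series carry the same charge, so the same 0.04599 mol of electrons passes through cell 2.
Pb²⁺ + 2 e⁻ → Pb, so n(Pb) = 0.04599 / 2 = 0.02299 mol.
m(Pb) = 0.02299 × 207.2 = 4.76 g.

4.76 g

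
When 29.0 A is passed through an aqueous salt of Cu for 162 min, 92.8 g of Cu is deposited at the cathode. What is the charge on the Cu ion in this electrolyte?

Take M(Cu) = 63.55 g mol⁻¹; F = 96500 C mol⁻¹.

Q = I·t = 29.00 A × 9720.0 s = 281900 C, so n(e⁻) = 281900/96500 = 2.921 mol.
n(Cu) deposited = 92.8 / 63.55 = 1.460 mol.
Electrons per atom = n(e⁻)/n(Cu) = 2.921 / 1.460 = 2.00 ≈ 2, so the ion is Cu²⁺.

+2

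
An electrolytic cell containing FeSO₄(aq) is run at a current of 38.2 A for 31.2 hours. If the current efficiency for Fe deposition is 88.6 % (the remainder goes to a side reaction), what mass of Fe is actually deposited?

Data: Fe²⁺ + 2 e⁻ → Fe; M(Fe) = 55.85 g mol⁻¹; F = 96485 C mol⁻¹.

Q = I·t = 38.20 × 112320 = 4291000 C.
n(e⁻) = 4291000/96485 = 44.47 mol; theoretically n(Fe) = 44.47/2 = 22.23 mol, m_theo = 1242 g.
At 88.6 % efficiency, m_actual = 0.886 × 1242 = 1100 g.

1100 g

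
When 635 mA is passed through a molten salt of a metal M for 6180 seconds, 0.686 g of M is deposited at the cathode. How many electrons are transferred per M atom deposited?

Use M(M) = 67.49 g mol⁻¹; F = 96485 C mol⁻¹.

4

Q = I·t = 0.6350 A × 6180.0 s = 3924 C, so n(e⁻) = 3924/96485 = 0.04067 mol.
n(M) deposited = 0.686 / 67.49 = 0.01016 mol.
Electrons per atom = n(e⁻)/n(M) = 0.04067 / 0.01016 = 4.00 ≈ 4, so the ion is M⁴⁺.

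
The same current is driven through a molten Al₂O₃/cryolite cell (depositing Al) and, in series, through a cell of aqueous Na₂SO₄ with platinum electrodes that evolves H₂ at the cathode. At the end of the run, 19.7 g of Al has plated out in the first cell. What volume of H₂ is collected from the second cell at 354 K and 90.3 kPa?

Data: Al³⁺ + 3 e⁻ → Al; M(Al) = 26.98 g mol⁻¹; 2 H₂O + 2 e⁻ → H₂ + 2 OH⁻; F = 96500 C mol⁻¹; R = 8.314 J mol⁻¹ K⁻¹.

n(Al) = 19.7 / 26.98 = 0.7302 mol, so n(e⁻) = 3 × 0.7302 = 2.191 mol.
The cells are in series, so the same 2.191 mol of electrons passes through the second cell.
2 H₂O + 2 e⁻ → H₂ + 2 OH⁻ — 2 mol e⁻ per mol H₂, so n(H₂) = 2.191/2 = 1.095 mol.
V = nRT/P = (1.095 × 8.314 × 354) / (90.3 × 10³) = 0.0357 m³ = 35.7 L.

35.7 L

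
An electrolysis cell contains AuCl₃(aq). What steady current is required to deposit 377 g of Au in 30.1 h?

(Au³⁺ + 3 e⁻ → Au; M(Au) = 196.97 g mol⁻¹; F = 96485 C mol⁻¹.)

5.11 A

n(Au) = 377 / 196.97 = 1.914 mol.
n(e⁻) = 3 × 1.914 = 5.742 mol.
Q = n(e⁻)·F = 5.742 × 96485 = 554000 C.
I = Q/t = 554000 / 108360 s = 5.11 A.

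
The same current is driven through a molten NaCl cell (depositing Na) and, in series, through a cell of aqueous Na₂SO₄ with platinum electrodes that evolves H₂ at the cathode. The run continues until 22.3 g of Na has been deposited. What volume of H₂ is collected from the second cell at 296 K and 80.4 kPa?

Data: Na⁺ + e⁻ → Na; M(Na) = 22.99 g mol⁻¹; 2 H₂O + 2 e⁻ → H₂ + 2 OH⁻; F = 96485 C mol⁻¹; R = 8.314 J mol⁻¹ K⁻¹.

n(Na) = 22.3 / 22.99 = 0.9700 mol, so n(e⁻) = 1 × 0.9700 = 0.9700 mol.
The cells are in series, so the same 0.9700 mol of electrons passes through the second cell.
2 H₂O + 2 e⁻ → H₂ + 2 OH⁻ — 2 mol e⁻ per mol H₂, so n(H₂) = 0.9700/2 = 0.4850 mol.
V = nRT/P = (0.4850 × 8.314 × 296) / (80.4 × 10³) = 0.0148 m³ = 14.8 L.

14.8 L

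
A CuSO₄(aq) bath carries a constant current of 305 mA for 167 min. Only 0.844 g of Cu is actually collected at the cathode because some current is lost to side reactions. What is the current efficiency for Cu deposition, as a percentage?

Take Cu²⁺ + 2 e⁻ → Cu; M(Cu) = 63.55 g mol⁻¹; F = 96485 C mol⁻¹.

83.9 %

Q = I·t = 0.3050 × 10020 = 3056 C; n(e⁻) = 3056/96485 = 0.03167 mol.
Theoretical n(Cu) = n(e⁻)/2 = 0.01584 mol, i.e. m_theo = 0.01584 × 63.55 = 1.006 g.
Efficiency = m_actual / m_theo = 0.844 / 1.006 = 83.9 %.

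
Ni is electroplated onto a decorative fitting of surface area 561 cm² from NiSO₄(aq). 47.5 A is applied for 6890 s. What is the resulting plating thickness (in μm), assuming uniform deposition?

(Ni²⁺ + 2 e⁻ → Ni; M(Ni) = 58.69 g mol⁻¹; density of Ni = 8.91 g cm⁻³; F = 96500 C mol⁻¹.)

199 μm

Q = I·t = 47.50 × 6890.0 = 327300 C; n(e⁻) = 3.391 mol.
n(Ni) = n(e⁻)/2 = 1.696 mol, so m = 1.696 × 58.69 = 99.52 g.
Volume = m/ρ = 99.52 / 8.91 = 11.17 cm³.
Thickness = V/A = 11.17 / 561 = 0.0199 cm = 199 μm.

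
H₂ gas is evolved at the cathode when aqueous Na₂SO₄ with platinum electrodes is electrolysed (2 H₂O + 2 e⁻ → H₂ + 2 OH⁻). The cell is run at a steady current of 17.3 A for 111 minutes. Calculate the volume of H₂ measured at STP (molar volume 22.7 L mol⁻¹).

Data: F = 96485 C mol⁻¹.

Q = I·t = 17.30 A × 6660.0 s = 115200 C.
n(e⁻) = Q/F = 115200 / 96485 = 1.194 mol.
2 electrons are transferred per H₂ molecule, so n(H₂) = 1.194 / 2 = 0.5971 mol.
V = n × V_m = 0.5971 × 22.7 = 13.6 L.

13.6 L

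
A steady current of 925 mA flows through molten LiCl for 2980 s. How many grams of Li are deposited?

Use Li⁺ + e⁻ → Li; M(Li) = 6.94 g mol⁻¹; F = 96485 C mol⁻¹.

0.198 g

Q = I·t = 0.9250 A × 2980.0 s = 2756 C.
n(e⁻) = Q/F = 2756 / 96485 = 0.02857 mol.
Li⁺ + e⁻ → Li, so n(Li) = n(e⁻)/1 = 0.02857 mol.
m = n·M = 0.02857 × 6.94 = 0.198 g.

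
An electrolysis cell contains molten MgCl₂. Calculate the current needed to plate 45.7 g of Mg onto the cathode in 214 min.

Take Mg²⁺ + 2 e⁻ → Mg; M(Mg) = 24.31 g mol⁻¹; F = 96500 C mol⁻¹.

28.3 A

n(Mg) = 45.7 / 24.31 = 1.880 mol.
n(e⁻) = 2 × 1.880 = 3.760 mol.
Q = n(e⁻)·F = 3.760 × 96500 = 362800 C.
I = Q/t = 362800 / 12840 s = 28.3 A.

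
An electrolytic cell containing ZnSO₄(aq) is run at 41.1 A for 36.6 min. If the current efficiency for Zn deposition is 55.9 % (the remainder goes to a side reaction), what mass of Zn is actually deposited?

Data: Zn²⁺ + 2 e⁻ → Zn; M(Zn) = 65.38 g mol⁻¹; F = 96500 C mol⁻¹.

Q = I·t = 41.10 × 2196.0 = 90260 C.
n(e⁻) = 90260/96500 = 0.9353 mol; theoretically n(Zn) = 0.9353/2 = 0.4676 mol, m_theo = 30.57 g.
At 55.9 % efficiency, m_actual = 0.559 × 30.57 = 17.1 g.

17.1 g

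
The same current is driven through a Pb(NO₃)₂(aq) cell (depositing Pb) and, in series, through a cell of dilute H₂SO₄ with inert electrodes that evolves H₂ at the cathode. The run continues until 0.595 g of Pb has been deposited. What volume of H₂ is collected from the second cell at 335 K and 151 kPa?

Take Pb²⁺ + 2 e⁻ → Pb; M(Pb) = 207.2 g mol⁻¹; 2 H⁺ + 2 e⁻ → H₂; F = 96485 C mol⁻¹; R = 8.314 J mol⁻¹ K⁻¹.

n(Pb) = 0.595 / 207.2 = 0.002872 mol, so n(e⁻) = 2 × 0.002872 = 0.005743 mol.
The cells are in series, so the same 0.005743 mol of electrons passes through the second cell.
2 H⁺ + 2 e⁻ → H₂ — 2 mol e⁻ per mol H₂, so n(H₂) = 0.005743/2 = 0.002872 mol.
V = nRT/P = (0.002872 × 8.314 × 335) / (151 × 10³) = 5.30 × 10⁻⁵ m³ = 0.0530 L.

0.0530 L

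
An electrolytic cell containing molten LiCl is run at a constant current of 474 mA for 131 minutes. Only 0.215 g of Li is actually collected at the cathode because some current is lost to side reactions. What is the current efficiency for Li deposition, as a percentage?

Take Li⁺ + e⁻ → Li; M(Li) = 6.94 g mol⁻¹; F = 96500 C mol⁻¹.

80.2 %

Q = I·t = 0.4740 × 7860.0 = 3726 C; n(e⁻) = 3726/96500 = 0.03861 mol.
Theoretical n(Li) = n(e⁻)/1 = 0.03861 mol, i.e. m_theo = 0.03861 × 6.94 = 0.2679 g.
Efficiency = m_actual / m_theo = 0.215 / 0.2679 = 80.2 %.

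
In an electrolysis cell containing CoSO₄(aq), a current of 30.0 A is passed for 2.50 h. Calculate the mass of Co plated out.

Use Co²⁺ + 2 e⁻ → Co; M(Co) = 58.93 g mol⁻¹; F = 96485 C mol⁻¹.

Q = I·t = 30.00 A × 9000.0 s = 270000 C.
n(e⁻) = Q/F = 270000 / 96485 = 2.798 mol.
Co²⁺ + 2 e⁻ → Co, so n(Co) = n(e⁻)/2 = 1.399 mol.
m = n·M = 1.399 × 58.93 = 82.5 g.

82.5 g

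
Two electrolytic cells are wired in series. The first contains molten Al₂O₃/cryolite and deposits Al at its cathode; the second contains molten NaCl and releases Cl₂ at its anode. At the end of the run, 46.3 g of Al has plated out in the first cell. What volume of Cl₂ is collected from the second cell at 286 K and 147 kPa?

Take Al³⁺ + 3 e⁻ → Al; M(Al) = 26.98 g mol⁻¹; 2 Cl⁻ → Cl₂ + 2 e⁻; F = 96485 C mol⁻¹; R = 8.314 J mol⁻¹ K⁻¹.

41.6 L

n(Al) = 46.3 / 26.98 = 1.716 mol, so n(e⁻) = 3 × 1.716 = 5.148 mol.
The cells are in series, so the same 5.148 mol of electrons passes through the second cell.
2 Cl⁻ → Cl₂ + 2 e⁻ — 2 mol e⁻ per mol Cl₂, so n(Cl₂) = 5.148/2 = 2.574 mol.
V = nRT/P = (2.574 × 8.314 × 286) / (147 × 10³) = 0.0416 m³ = 41.6 L.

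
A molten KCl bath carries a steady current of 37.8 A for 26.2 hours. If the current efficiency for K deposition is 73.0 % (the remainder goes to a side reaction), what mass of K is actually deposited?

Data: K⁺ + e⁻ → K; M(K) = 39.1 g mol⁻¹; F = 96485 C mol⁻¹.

1050 g

Q = I·t = 37.80 × 94320 = 3565000 C.
n(e⁻) = 3565000/96485 = 36.95 mol; theoretically n(K) = 36.95/1 = 36.95 mol, m_theo = 1445 g.
At 73.0 % efficiency, m_actual = 0.730 × 1445 = 1050 g.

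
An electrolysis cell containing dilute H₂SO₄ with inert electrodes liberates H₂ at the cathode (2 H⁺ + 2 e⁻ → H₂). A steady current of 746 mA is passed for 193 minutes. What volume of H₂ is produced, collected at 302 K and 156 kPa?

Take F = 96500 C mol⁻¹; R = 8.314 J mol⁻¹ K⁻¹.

Q = I·t = 0.7460 A × 11580 s = 8639 C.
n(e⁻) = Q/F = 8639 / 96500 = 0.08952 mol.
2 electrons are transferred per H₂ molecule, so n(H₂) = 0.08952 / 2 = 0.04476 mol.
V = nRT/P = (0.04476 × 8.314 × 302) / (156 × 10³ Pa) = 7.20 × 10⁻⁴ m³ = 0.720 L.

0.720 L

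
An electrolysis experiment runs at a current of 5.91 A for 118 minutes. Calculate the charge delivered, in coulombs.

41800 C

Q = I·t = 5.910 A × 7080.0 s = 41800 C.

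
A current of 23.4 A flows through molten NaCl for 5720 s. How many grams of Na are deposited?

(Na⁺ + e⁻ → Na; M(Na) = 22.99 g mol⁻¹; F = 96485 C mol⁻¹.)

31.9 g

Q = I·t = 23.40 A × 5720.0 s = 133800 C.
n(e⁻) = Q/F = 133800 / 96485 = 1.387 mol.
Na⁺ + e⁻ → Na, so n(Na) = n(e⁻)/1 = 1.387 mol.
m = n·M = 1.387 × 22.99 = 31.9 g.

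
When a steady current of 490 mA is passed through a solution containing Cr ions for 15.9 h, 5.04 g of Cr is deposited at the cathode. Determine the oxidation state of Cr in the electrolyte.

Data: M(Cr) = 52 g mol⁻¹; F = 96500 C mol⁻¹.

Q = I·t = 0.4900 A × 57240 s = 28050 C, so n(e⁻) = 28050/96500 = 0.2906 mol.
n(Cr) deposited = 5.04 / 52 = 0.09692 mol.
Electrons per atom = n(e⁻)/n(Cr) = 0.2906 / 0.09692 = 3.00 ≈ 3, so the ion is Cr³⁺.

+3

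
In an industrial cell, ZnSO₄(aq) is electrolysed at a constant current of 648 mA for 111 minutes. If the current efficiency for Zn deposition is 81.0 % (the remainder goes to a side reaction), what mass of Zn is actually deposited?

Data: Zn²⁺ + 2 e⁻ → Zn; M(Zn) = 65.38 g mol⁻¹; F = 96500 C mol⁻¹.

1.18 g

Q = I·t = 0.6480 × 6660.0 = 4316 C.
n(e⁻) = 4316/96500 = 0.04472 mol; theoretically n(Zn) = 0.04472/2 = 0.02236 mol, m_theo = 1.462 g.
At 81.0 % efficiency, m_actual = 0.810 × 1.462 = 1.18 g.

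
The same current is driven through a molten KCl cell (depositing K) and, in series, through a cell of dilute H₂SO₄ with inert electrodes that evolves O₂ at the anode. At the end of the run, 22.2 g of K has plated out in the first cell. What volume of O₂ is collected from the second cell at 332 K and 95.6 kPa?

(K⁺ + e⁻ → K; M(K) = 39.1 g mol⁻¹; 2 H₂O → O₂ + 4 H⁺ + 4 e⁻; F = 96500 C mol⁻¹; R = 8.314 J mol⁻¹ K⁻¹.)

n(K) = 22.2 / 39.1 = 0.5678 mol, so n(e⁻) = 1 × 0.5678 = 0.5678 mol.
The cells are in series, so the same 0.5678 mol of electrons passes through the second cell.
2 H₂O → O₂ + 4 H⁺ + 4 e⁻ — 4 mol e⁻ per mol O₂, so n(O₂) = 0.5678/4 = 0.1419 mol.
V = nRT/P = (0.1419 × 8.314 × 332) / (95.6 × 10³) = 0.00410 m³ = 4.10 L.

4.10 L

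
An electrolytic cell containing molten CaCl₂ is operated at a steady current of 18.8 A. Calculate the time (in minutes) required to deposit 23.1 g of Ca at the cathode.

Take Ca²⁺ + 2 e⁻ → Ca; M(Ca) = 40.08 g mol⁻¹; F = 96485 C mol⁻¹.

98.6 min

n(Ca) = m/M = 23.1 / 40.08 = 0.5763 mol.
Each Ca atom requires 2 electrons, so n(e⁻) = 2 × 0.5763 = 1.153 mol.
Q = n(e⁻)·F = 1.153 × 96485 = 111200 C.
t = Q/I = 111200 / 18.80 A = 5916 s = 98.6 min.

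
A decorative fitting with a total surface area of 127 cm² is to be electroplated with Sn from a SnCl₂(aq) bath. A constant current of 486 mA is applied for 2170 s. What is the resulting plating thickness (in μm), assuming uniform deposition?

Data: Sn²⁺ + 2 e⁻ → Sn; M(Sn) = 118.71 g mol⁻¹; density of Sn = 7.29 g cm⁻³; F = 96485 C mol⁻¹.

Q = I·t = 0.4860 × 2170.0 = 1055 C; n(e⁻) = 0.01093 mol.
n(Sn) = n(e⁻)/2 = 0.005465 mol, so m = 0.005465 × 118.71 = 0.6488 g.
Volume = m/ρ = 0.6488 / 7.29 = 0.08900 cm³.
Thickness = V/A = 0.08900 / 127 = 7.01 × 10⁻⁴ cm = 7.01 μm.

7.01 μm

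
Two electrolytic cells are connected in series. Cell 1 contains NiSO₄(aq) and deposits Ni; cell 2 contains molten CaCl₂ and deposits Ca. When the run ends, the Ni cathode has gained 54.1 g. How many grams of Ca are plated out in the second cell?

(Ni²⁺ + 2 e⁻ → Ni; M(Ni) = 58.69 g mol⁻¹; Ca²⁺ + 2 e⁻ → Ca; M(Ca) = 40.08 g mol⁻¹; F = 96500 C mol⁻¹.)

n(Ni) = 54.1 / 58.69 = 0.9218 mol.
Since Ni²⁺ + 2 e⁻ → Ni, n(e⁻) passed = 2 × 0.9218 = 1.844 mol.
Cells in series carry the same charge, so the same 1.844 mol of electrons passes through cell 2.
Ca²⁺ + 2 e⁻ → Ca, so n(Ca) = 1.844 / 2 = 0.9218 mol.
m(Ca) = 0.9218 × 40.08 = 36.9 g.

36.9 g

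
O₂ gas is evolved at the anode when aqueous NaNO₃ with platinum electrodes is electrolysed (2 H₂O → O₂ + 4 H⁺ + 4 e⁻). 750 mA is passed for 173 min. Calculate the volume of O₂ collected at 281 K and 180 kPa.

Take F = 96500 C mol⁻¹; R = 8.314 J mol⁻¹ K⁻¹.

Q = I·t = 0.7500 A × 10380 s = 7785 C.
n(e⁻) = Q/F = 7785 / 96500 = 0.08067 mol.
4 electrons are transferred per O₂ molecule, so n(O₂) = 0.08067 / 4 = 0.02017 mol.
V = nRT/P = (0.02017 × 8.314 × 281) / (180 × 10³ Pa) = 2.62 × 10⁻⁴ m³ = 0.262 L.

0.262 L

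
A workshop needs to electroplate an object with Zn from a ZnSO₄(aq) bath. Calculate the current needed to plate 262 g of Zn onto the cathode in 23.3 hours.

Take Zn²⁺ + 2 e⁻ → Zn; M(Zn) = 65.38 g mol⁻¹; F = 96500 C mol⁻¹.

n(Zn) = 262 / 65.38 = 4.007 mol.
n(e⁻) = 2 × 4.007 = 8.015 mol.
Q = n(e⁻)·F = 8.015 × 96500 = 773400 C.
I = Q/t = 773400 / 83880 s = 9.22 A.

9.22 A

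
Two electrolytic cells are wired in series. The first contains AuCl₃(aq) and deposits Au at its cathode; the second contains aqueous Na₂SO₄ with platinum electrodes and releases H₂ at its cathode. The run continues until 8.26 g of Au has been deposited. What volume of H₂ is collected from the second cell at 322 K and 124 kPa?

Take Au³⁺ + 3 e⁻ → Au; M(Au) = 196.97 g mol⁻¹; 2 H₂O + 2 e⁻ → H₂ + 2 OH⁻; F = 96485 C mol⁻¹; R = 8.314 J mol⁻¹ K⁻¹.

1.36 L

n(Au) = 8.26 / 196.97 = 0.04194 mol, so n(e⁻) = 3 × 0.04194 = 0.1258 mol.
The cells are in series, so the same 0.1258 mol of electrons passes through the second cell.
2 H₂O + 2 e⁻ → H₂ + 2 OH⁻ — 2 mol e⁻ per mol H₂, so n(H₂) = 0.1258/2 = 0.06290 mol.
V = nRT/P = (0.06290 × 8.314 × 322) / (124 × 10³) = 0.00136 m³ = 1.36 L.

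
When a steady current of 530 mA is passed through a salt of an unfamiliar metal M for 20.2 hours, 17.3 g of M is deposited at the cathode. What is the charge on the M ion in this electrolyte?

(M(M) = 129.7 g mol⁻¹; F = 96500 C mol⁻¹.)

Q = I·t = 0.5300 A × 72720 s = 38540 C, so n(e⁻) = 38540/96500 = 0.3994 mol.
n(M) deposited = 17.3 / 129.7 = 0.1334 mol.
Electrons per atom = n(e⁻)/n(M) = 0.3994 / 0.1334 = 2.99 ≈ 3, so the ion is M³⁺.

+3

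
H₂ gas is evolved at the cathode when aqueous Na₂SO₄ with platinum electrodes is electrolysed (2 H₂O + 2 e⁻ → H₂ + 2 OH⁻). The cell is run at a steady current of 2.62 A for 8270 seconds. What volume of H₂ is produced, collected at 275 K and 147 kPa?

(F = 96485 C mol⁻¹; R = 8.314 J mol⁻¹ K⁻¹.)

Q = I·t = 2.620 A × 8270.0 s = 21670 C.
n(e⁻) = Q/F = 21670 / 96485 = 0.2246 mol.
2 electrons are transferred per H₂ molecule, so n(H₂) = 0.2246 / 2 = 0.1123 mol.
V = nRT/P = (0.1123 × 8.314 × 275) / (147 × 10³ Pa) = 0.00175 m³ = 1.75 L.

1.75 L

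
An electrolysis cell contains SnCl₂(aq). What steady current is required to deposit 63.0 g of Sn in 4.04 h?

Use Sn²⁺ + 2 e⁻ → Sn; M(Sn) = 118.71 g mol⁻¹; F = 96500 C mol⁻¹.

7.04 A

n(Sn) = 63.0 / 118.71 = 0.5307 mol.
n(e⁻) = 2 × 0.5307 = 1.061 mol.
Q = n(e⁻)·F = 1.061 × 96500 = 102400 C.
I = Q/t = 102400 / 14544 s = 7.04 A.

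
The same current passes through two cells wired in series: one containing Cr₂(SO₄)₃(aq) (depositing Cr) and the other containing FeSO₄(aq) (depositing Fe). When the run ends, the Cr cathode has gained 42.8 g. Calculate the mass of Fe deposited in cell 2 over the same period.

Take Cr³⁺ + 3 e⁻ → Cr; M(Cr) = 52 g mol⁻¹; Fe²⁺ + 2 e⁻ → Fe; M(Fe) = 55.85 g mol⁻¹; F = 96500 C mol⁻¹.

69.0 g

n(Cr) = 42.8 / 52 = 0.8231 mol.
Since Cr³⁺ + 3 e⁻ → Cr, n(e⁻) passed = 3 × 0.8231 = 2.469 mol.
Cells in series carry the same charge, so the same 2.469 mol of electrons passes through cell 2.
Fe²⁺ + 2 e⁻ → Fe, so n(Fe) = 2.469 / 2 = 1.235 mol.
m(Fe) = 1.235 × 55.85 = 69.0 g.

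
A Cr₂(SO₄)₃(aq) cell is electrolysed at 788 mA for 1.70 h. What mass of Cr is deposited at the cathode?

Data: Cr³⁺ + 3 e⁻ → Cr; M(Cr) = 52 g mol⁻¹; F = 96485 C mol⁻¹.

0.866 g

Q = I·t = 0.7880 A × 6120.0 s = 4823 C.
n(e⁻) = Q/F = 4823 / 96485 = 0.04998 mol.
Cr³⁺ + 3 e⁻ → Cr, so n(Cr) = n(e⁻)/3 = 0.01666 mol.
m = n·M = 0.01666 × 52 = 0.866 g.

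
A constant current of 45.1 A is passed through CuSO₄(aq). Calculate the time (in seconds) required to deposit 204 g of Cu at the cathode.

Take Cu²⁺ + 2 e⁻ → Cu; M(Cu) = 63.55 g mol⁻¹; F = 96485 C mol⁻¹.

n(Cu) = m/M = 204 / 63.55 = 3.210 mol.
Each Cu atom requires 2 electrons, so n(e⁻) = 2 × 3.210 = 6.420 mol.
Q = n(e⁻)·F = 6.420 × 96485 = 619400 C.
t = Q/I = 619400 / 45.10 A = 13730 s.

13700 s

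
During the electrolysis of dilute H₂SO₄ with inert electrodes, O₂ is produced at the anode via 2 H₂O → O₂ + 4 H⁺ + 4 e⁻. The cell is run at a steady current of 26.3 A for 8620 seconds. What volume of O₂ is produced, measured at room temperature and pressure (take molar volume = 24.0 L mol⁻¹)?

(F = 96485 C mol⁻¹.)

Q = I·t = 26.30 A × 8620.0 s = 226700 C.
n(e⁻) = Q/F = 226700 / 96485 = 2.350 mol.
4 electrons are transferred per O₂ molecule, so n(O₂) = 2.350 / 4 = 0.5874 mol.
V = n × V_m = 0.5874 × 24.0 = 14.1 L.

14.1 L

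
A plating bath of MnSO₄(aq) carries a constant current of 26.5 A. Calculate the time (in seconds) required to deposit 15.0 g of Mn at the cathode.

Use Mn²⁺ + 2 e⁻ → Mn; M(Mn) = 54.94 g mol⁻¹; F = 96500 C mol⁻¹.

1990 s

n(Mn) = m/M = 15.0 / 54.94 = 0.2730 mol.
Each Mn atom requires 2 electrons, so n(e⁻) = 2 × 0.2730 = 0.5461 mol.
Q = n(e⁻)·F = 0.5461 × 96500 = 52690 C.
t = Q/I = 52690 / 26.50 A = 1988 s.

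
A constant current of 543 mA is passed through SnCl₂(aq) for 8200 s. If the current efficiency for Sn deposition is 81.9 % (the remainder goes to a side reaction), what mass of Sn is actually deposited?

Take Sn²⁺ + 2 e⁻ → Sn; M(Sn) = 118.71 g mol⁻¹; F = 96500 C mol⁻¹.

Q = I·t = 0.5430 × 8200.0 = 4453 C.
n(e⁻) = 4453/96500 = 0.04614 mol; theoretically n(Sn) = 0.04614/2 = 0.02307 mol, m_theo = 2.739 g.
At 81.9 % efficiency, m_actual = 0.819 × 2.739 = 2.24 g.

2.24 g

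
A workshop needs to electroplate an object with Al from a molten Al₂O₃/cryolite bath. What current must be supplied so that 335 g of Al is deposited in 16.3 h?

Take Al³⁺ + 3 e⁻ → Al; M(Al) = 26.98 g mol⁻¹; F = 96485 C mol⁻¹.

n(Al) = 335 / 26.98 = 12.42 mol.
n(e⁻) = 3 × 12.42 = 37.25 mol.
Q = n(e⁻)·F = 37.25 × 96485 = 3594000 C.
I = Q/t = 3594000 / 58680 s = 61.2 A.

61.2 A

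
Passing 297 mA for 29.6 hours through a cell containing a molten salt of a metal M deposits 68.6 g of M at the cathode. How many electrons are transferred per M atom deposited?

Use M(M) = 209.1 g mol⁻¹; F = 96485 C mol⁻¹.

1

Q = I·t = 0.2970 A × 106560 s = 31650 C, so n(e⁻) = 31650/96485 = 0.3280 mol.
n(M) deposited = 68.6 / 209.1 = 0.3281 mol.
Electrons per atom = n(e⁻)/n(M) = 0.3280 / 0.3281 = 1.00 ≈ 1, so the ion is M⁺.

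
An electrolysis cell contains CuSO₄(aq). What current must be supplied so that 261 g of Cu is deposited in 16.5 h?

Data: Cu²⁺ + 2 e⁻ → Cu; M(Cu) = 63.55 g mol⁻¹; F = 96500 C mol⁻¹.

13.3 A

n(Cu) = 261 / 63.55 = 4.107 mol.
n(e⁻) = 2 × 4.107 = 8.214 mol.
Q = n(e⁻)·F = 8.214 × 96500 = 792700 C.
I = Q/t = 792700 / 59400 s = 13.3 A.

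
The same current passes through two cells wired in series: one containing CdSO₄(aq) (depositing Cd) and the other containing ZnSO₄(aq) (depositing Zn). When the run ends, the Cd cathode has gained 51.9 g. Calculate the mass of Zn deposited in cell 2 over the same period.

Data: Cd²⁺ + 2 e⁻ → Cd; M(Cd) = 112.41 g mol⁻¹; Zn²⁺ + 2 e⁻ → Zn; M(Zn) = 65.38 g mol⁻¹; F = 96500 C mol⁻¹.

30.2 g

n(Cd) = 51.9 / 112.41 = 0.4617 mol.
Since Cd²⁺ + 2 e⁻ → Cd, n(e⁻) passed = 2 × 0.4617 = 0.9234 mol.
Cells in series carry the same charge, so the same 0.9234 mol of electrons passes through cell 2.
Zn²⁺ + 2 e⁻ → Zn, so n(Zn) = 0.9234 / 2 = 0.4617 mol.
m(Zn) = 0.4617 × 65.38 = 30.2 g.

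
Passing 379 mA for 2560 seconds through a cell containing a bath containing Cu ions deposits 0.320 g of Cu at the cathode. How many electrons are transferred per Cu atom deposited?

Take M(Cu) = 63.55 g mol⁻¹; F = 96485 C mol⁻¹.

2

Q = I·t = 0.3790 A × 2560.0 s = 970.2 C, so n(e⁻) = 970.2/96485 = 0.01006 mol.
n(Cu) deposited = 0.320 / 63.55 = 0.005035 mol.
Electrons per atom = n(e⁻)/n(Cu) = 0.01006 / 0.005035 = 2.00 ≈ 2, so the ion is Cu²⁺.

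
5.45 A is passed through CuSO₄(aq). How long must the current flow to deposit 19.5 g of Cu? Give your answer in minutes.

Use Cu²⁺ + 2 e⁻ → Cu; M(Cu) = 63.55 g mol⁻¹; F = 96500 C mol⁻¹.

181 min

n(Cu) = m/M = 19.5 / 63.55 = 0.3068 mol.
Each Cu atom requires 2 electrons, so n(e⁻) = 2 × 0.3068 = 0.6137 mol.
Q = n(e⁻)·F = 0.6137 × 96500 = 59220 C.
t = Q/I = 59220 / 5.450 A = 10870 s = 181 min.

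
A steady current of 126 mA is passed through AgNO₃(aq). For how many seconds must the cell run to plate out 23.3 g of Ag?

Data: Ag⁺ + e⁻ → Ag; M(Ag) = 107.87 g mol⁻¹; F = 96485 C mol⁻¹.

1.65 × 10⁵ s

n(Ag) = m/M = 23.3 / 107.87 = 0.2160 mol.
Each Ag atom requires 1 electron, so n(e⁻) = 1 × 0.2160 = 0.2160 mol.
Q = n(e⁻)·F = 0.2160 × 96485 = 20840 C.
t = Q/I = 20840 / 0.1260 A = 165400 s.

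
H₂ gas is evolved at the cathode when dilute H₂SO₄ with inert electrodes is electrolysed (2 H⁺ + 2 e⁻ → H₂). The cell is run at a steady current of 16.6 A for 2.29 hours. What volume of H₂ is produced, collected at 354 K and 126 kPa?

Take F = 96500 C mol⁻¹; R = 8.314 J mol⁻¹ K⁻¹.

16.6 L

Q = I·t = 16.60 A × 8244.0 s = 136900 C.
n(e⁻) = Q/F = 136900 / 96500 = 1.418 mol.
2 electrons are transferred per H₂ molecule, so n(H₂) = 1.418 / 2 = 0.7091 mol.
V = nRT/P = (0.7091 × 8.314 × 354) / (126 × 10³ Pa) = 0.0166 m³ = 16.6 L.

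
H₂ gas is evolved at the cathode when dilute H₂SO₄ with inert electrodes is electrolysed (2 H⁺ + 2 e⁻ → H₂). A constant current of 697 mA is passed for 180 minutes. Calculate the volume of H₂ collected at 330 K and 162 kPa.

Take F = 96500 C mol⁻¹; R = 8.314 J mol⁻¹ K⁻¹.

Q = I·t = 0.6970 A × 10800 s = 7528 C.
n(e⁻) = Q/F = 7528 / 96500 = 0.07801 mol.
2 electrons are transferred per H₂ molecule, so n(H₂) = 0.07801 / 2 = 0.03900 mol.
V = nRT/P = (0.03900 × 8.314 × 330) / (162 × 10³ Pa) = 6.61 × 10⁻⁴ m³ = 0.661 L.

0.661 L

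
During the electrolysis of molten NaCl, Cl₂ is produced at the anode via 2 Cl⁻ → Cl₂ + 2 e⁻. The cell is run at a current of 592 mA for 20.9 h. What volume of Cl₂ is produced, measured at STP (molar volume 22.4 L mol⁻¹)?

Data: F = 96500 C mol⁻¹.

Q = I·t = 0.5920 A × 75240 s = 44540 C.
n(e⁻) = Q/F = 44540 / 96500 = 0.4616 mol.
2 electrons are transferred per Cl₂ molecule, so n(Cl₂) = 0.4616 / 2 = 0.2308 mol.
V = n × V_m = 0.2308 × 22.4 = 5.17 L.

5.17 L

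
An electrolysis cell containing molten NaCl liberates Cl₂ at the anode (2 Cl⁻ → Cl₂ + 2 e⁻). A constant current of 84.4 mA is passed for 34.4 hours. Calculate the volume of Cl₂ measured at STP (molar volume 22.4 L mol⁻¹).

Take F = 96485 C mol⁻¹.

1.21 L

Q = I·t = 0.08440 A × 123840 s = 10450 C.
n(e⁻) = Q/F = 10450 / 96485 = 0.1083 mol.
2 electrons are transferred per Cl₂ molecule, so n(Cl₂) = 0.1083 / 2 = 0.05416 mol.
V = n × V_m = 0.05416 × 22.4 = 1.21 L.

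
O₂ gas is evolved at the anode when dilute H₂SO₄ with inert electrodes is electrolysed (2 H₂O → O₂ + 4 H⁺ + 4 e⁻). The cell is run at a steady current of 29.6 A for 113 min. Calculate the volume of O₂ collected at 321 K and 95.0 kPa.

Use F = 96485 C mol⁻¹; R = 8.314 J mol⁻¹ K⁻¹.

Q = I·t = 29.60 A × 6780.0 s = 200700 C.
n(e⁻) = Q/F = 200700 / 96485 = 2.080 mol.
4 electrons are transferred per O₂ molecule, so n(O₂) = 2.080 / 4 = 0.5200 mol.
V = nRT/P = (0.5200 × 8.314 × 321) / (95.0 × 10³ Pa) = 0.0146 m³ = 14.6 L.

14.6 L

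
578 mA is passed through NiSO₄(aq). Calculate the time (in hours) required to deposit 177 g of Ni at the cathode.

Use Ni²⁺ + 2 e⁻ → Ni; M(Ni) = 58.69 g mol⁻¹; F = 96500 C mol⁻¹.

280 h

n(Ni) = m/M = 177 / 58.69 = 3.016 mol.
Each Ni atom requires 2 electrons, so n(e⁻) = 2 × 3.016 = 6.032 mol.
Q = n(e⁻)·F = 6.032 × 96500 = 582100 C.
t = Q/I = 582100 / 0.5780 A = 1007000 s = 280 h.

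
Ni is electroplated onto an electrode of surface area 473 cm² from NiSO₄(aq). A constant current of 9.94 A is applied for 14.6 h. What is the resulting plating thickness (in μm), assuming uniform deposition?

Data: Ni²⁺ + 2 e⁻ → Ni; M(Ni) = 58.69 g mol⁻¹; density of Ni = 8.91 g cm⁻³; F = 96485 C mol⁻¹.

Q = I·t = 9.940 × 52560 = 522400 C; n(e⁻) = 5.415 mol.
n(Ni) = n(e⁻)/2 = 2.707 mol, so m = 2.707 × 58.69 = 158.9 g.
Volume = m/ρ = 158.9 / 8.91 = 17.83 cm³.
Thickness = V/A = 17.83 / 473 = 0.0377 cm = 377 μm.

377 μm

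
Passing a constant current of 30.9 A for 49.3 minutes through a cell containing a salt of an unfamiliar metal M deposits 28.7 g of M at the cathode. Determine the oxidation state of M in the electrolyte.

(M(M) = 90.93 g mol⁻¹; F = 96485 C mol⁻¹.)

Q = I·t = 30.90 A × 2958.0 s = 91400 C, so n(e⁻) = 91400/96485 = 0.9473 mol.
n(M) deposited = 28.7 / 90.93 = 0.3156 mol.
Electrons per atom = n(e⁻)/n(M) = 0.9473 / 0.3156 = 3.00 ≈ 3, so the ion is M³⁺.

+3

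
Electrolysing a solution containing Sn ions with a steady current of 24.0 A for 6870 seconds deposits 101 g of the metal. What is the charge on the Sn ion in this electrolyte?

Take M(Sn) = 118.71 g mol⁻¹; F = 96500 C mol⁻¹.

+2

Q = I·t = 24.00 A × 6870.0 s = 164900 C, so n(e⁻) = 164900/96500 = 1.709 mol.
n(Sn) deposited = 101 / 118.71 = 0.8508 mol.
Electrons per atom = n(e⁻)/n(Sn) = 1.709 / 0.8508 = 2.01 ≈ 2, so the ion is Sn²⁺.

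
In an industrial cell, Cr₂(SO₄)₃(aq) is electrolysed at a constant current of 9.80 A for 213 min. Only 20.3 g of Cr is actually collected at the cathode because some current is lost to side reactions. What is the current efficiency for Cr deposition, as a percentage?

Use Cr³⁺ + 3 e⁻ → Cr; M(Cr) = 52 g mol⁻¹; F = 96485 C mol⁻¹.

90.2 %

Q = I·t = 9.800 × 12780 = 125200 C; n(e⁻) = 125200/96485 = 1.298 mol.
Theoretical n(Cr) = n(e⁻)/3 = 0.4327 mol, i.e. m_theo = 0.4327 × 52 = 22.50 g.
Efficiency = m_actual / m_theo = 20.3 / 22.50 = 90.2 %.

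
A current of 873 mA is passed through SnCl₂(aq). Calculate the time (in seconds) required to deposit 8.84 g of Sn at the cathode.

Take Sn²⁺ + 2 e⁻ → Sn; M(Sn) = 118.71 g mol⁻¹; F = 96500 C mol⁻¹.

16500 s

n(Sn) = m/M = 8.84 / 118.71 = 0.07447 mol.
Each Sn atom requires 2 electrons, so n(e⁻) = 2 × 0.07447 = 0.1489 mol.
Q = n(e⁻)·F = 0.1489 × 96500 = 14370 C.
t = Q/I = 14370 / 0.8730 A = 16460 s.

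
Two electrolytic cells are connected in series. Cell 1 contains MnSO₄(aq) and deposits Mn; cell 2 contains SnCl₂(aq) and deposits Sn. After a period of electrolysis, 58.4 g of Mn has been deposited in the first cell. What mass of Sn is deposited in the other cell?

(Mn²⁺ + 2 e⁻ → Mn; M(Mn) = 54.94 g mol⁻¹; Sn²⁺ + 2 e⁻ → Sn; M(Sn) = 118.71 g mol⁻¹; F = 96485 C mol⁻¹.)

n(Mn) = 58.4 / 54.94 = 1.063 mol.
Since Mn²⁺ + 2 e⁻ → Mn, n(e⁻) passed = 2 × 1.063 = 2.126 mol.
Cells in series carry the same charge, so the same 2.126 mol of electrons passes through cell 2.
Sn²⁺ + 2 e⁻ → Sn, so n(Sn) = 2.126 / 2 = 1.063 mol.
m(Sn) = 1.063 × 118.71 = 126 g.

126 g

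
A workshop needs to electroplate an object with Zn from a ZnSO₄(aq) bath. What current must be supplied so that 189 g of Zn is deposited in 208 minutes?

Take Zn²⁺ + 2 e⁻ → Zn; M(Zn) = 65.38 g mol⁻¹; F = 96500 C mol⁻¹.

n(Zn) = 189 / 65.38 = 2.891 mol.
n(e⁻) = 2 × 2.891 = 5.782 mol.
Q = n(e⁻)·F = 5.782 × 96500 = 557900 C.
I = Q/t = 557900 / 12480 s = 44.7 A.

44.7 A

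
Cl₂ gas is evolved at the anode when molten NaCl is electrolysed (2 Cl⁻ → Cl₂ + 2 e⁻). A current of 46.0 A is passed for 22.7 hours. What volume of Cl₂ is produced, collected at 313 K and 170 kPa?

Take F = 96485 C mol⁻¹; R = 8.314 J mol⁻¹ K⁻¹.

298 L

Q = I·t = 46.00 A × 81720 s = 3759000 C.
n(e⁻) = Q/F = 3759000 / 96485 = 38.96 mol.
2 electrons are transferred per Cl₂ molecule, so n(Cl₂) = 38.96 / 2 = 19.48 mol.
V = nRT/P = (19.48 × 8.314 × 313) / (170 × 10³ Pa) = 0.298 m³ = 298 L.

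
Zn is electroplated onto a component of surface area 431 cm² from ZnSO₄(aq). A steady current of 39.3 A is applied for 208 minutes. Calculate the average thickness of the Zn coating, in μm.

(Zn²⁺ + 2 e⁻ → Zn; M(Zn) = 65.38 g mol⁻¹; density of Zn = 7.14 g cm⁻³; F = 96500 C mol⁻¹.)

540 μm

Q = I·t = 39.30 × 12480 = 490500 C; n(e⁻) = 5.083 mol.
n(Zn) = n(e⁻)/2 = 2.541 mol, so m = 2.541 × 65.38 = 166.1 g.
Volume = m/ρ = 166.1 / 7.14 = 23.27 cm³.
Thickness = V/A = 23.27 / 431 = 0.0540 cm = 540 μm.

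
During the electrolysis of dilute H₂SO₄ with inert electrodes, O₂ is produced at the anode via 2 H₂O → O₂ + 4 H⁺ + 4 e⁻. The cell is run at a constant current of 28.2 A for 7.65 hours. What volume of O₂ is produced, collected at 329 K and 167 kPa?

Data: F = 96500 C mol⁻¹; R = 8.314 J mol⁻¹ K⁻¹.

Q = I·t = 28.20 A × 27540 s = 776600 C.
n(e⁻) = Q/F = 776600 / 96500 = 8.048 mol.
4 electrons are transferred per O₂ molecule, so n(O₂) = 8.048 / 4 = 2.012 mol.
V = nRT/P = (2.012 × 8.314 × 329) / (167 × 10³ Pa) = 0.0330 m³ = 33.0 L.

33.0 L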